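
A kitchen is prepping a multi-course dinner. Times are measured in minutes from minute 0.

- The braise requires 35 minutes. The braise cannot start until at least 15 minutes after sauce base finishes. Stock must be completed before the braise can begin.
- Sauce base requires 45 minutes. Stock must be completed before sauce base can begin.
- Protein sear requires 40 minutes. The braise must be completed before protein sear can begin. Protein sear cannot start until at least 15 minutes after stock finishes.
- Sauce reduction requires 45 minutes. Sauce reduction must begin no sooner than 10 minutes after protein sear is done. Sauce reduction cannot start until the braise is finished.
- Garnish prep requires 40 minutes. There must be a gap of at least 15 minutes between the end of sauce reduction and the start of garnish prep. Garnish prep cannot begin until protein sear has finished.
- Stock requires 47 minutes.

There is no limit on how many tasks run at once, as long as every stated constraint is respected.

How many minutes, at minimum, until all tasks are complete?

292

Nothing blocks stock, so it runs from minute 0 to minute 47.
After stock (finishes minute 47), sauce base can start at minute 47 and finishes at minute 92.
The braise cannot start until sauce base (finishes minute 92, plus 15-minute gap → minute 107); stock (finishes minute 47). The controlling bound is minute 107, so the braise finishes at 107 + 35 = minute 142.
Protein sear has to wait for the braise (finishes minute 142); stock (finishes minute 47, plus 15-minute gap → minute 62). The latest of these is minute 142, so protein sear runs minute 142 to 142 + 40 = minute 182.
Sauce reduction needs all of protein sear (finishes minute 182, plus 10-minute gap → minute 192); the braise (finishes minute 142). That puts its earliest start at minute 192; it finishes at 192 + 45 = minute 237.
Garnish prep needs all of sauce reduction (finishes minute 237, plus 15-minute gap → minute 252); protein sear (finishes minute 182). That puts its earliest start at minute 252; it finishes at 252 + 40 = minute 292.
All tasks are finished once the last one completes. Finish times: Stock at 47, Sauce base at 92, The braise at 142, Protein sear at 182, Sauce reduction at 237, Garnish prep at 292. The latest is minute 292.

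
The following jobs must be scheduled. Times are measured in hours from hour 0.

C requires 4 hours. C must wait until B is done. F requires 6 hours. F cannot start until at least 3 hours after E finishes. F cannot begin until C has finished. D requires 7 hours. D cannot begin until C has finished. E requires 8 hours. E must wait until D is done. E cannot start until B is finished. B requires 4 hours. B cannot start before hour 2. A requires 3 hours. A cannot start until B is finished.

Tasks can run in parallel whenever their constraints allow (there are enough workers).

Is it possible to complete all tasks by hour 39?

B waits on its own release at hour 2, so it starts at hour 2 and finishes at 2 + 4 = hour 6.
C cannot begin until B (finishes hour 6). It runs from hour 6 to 6 + 4 = hour 10.
D waits on C (finishes hour 10), so it starts at hour 10 and finishes at 10 + 7 = hour 17.
E cannot start until D (finishes hour 17); B (finishes hour 6). The controlling bound is hour 17, so E finishes at 17 + 8 = hour 25.
F has to wait for E (finishes hour 25, plus 3-hour gap → hour 28); C (finishes hour 10). The latest of these is hour 28, so F runs hour 28 to 28 + 6 = hour 34.
After B (finishes hour 6), A can start at hour 6 and finishes at hour 9.
Every task is finished by hour 34, which is no later than the deadline of 39, so the schedule is feasible.

Yes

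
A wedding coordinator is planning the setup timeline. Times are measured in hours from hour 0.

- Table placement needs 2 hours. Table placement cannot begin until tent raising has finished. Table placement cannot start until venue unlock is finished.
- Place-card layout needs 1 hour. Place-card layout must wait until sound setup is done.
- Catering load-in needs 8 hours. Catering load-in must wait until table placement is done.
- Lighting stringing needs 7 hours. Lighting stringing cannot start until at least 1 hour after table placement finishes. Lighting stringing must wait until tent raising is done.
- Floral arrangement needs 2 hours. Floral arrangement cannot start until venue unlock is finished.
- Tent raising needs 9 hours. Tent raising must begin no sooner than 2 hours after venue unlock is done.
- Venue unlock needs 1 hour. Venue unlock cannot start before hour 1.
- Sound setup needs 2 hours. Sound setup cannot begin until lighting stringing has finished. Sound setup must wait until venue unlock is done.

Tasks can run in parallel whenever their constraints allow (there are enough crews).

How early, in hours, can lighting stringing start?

16

Venue unlock waits on its own release at hour 1, so it starts at hour 1 and finishes at 1 + 1 = hour 2.
Tent raising waits on venue unlock (finishes hour 2, plus 2-hour gap → hour 4), so it starts at hour 4 and finishes at 4 + 9 = hour 13.
Table placement has to wait for tent raising (finishes hour 13); venue unlock (finishes hour 2). The latest of these is hour 13, so table placement runs hour 13 to 13 + 2 = hour 15.
Lighting stringing waits on table placement (finishes hour 15, plus 1-hour gap → hour 16); tent raising (finishes hour 13). The latest of these is hour 16, which is the earliest lighting stringing can start.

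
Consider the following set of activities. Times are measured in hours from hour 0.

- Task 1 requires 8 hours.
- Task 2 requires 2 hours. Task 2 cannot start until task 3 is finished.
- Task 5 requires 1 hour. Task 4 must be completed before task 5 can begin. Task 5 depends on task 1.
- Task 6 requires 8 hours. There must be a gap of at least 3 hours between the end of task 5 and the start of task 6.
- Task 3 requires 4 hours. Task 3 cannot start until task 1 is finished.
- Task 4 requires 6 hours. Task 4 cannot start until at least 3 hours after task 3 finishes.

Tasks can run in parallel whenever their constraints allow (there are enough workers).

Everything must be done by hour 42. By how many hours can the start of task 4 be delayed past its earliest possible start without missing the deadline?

Nothing blocks task 1, so it runs from hour 0 to hour 8.
After task 1 (finishes hour 8), task 3 can start at hour 8 and finishes at hour 12.
Task 4 cannot begin until task 3 (finishes hour 12, plus 3-hour gap → hour 15). It runs from hour 15 to 15 + 6 = hour 21.

Working backward from the deadline:
Task 6 has no dependents, so it just needs to finish by hour 42. Starting by 42 − 8 = hour 34 achieves that.
Since task 6 (must start by hour 34, minus 3-hour gap → hour 31) depends on it, task 5 must finish by hour 31. Backing off its 1-hour duration gives a latest start of hour 30.
Since task 5 (must start by hour 30) depends on it, task 4 must finish by hour 30. Backing off its 6-hour duration gives a latest start of hour 24.
So task 4 can start as early as hour 15 and as late as hour 24, giving 24 − 15 = 9 hours of slack.

9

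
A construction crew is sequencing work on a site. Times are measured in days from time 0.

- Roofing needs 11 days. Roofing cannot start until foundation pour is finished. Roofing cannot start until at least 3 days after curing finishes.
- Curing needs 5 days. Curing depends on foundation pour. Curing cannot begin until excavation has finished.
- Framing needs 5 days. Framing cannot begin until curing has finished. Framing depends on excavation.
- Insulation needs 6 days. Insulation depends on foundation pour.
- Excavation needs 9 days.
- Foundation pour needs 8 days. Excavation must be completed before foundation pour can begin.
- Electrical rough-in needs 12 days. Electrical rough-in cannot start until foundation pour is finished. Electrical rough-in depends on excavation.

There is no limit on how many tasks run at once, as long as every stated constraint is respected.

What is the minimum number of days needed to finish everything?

36

Nothing blocks excavation, so it runs from day 0 to day 9.
After excavation (finishes day 9), foundation pour can start at day 9 and finishes at day 17.
Insulation waits on foundation pour (finishes day 17), so it starts at day 17 and finishes at 17 + 6 = day 23.
For electrical rough-in: foundation pour (finishes day 17); excavation (finishes day 9). Taking the maximum gives a start of day 17, and it finishes at 17 + 12 = day 29.
Curing needs all of foundation pour (finishes day 17); excavation (finishes day 9). That puts its earliest start at day 17; it finishes at 17 + 5 = day 22.
Roofing cannot start until foundation pour (finishes day 17); curing (finishes day 22, plus 3-day gap → day 25). The controlling bound is day 25, so roofing finishes at 25 + 11 = day 36.
For framing: curing (finishes day 22); excavation (finishes day 9). Taking the maximum gives a start of day 22, and it finishes at 22 + 5 = day 27.
All tasks are finished once the last one completes. Finish times: Excavation at 9, Foundation pour at 17, Curing at 22, Framing at 27, Roofing at 36, Electrical rough-in at 29, Insulation at 23. The latest is day 36.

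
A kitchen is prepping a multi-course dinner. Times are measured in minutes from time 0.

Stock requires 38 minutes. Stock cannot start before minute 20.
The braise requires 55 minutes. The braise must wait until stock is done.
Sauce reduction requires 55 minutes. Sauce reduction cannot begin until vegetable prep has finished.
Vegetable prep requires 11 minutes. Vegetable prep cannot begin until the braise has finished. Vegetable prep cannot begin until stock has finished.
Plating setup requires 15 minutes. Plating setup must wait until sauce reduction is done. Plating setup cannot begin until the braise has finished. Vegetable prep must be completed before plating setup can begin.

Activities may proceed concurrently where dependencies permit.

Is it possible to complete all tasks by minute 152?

Stock cannot begin until its own release at minute 20. It runs from minute 20 to 20 + 38 = minute 58.
The braise cannot begin until stock (finishes minute 58). It runs from minute 58 to 58 + 55 = minute 113.
Vegetable prep has to wait for the braise (finishes minute 113); stock (finishes minute 58). The latest of these is minute 113, so vegetable prep runs minute 113 to 113 + 11 = minute 124.
Sauce reduction cannot begin until vegetable prep (finishes minute 124). It runs from minute 124 to 124 + 55 = minute 179.
Plating setup has to wait for sauce reduction (finishes minute 179); the braise (finishes minute 113); vegetable prep (finishes minute 124). The latest of these is minute 179, so plating setup runs minute 179 to 179 + 15 = minute 194.
The earliest everything can be done is minute 194, which is after the deadline of 152, so it is not possible.

No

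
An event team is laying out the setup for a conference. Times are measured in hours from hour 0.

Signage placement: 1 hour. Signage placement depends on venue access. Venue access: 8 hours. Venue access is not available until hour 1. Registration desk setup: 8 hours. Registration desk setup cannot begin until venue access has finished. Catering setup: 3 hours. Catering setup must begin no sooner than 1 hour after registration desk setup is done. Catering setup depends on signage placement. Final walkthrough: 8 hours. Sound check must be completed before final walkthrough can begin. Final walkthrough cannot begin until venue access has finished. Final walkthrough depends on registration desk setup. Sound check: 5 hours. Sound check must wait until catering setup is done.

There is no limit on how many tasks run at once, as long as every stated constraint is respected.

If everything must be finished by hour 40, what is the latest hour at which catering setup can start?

Final walkthrough has no dependents, so it just needs to finish by hour 40. Starting by 40 − 8 = hour 32 achieves that.
Since final walkthrough (must start by hour 32) depends on it, sound check must finish by hour 32. Backing off its 5-hour duration gives a latest start of hour 27.
Since sound check (must start by hour 27) depends on it, catering setup must finish by hour 27. Backing off its 3-hour duration gives a latest start of hour 24.

24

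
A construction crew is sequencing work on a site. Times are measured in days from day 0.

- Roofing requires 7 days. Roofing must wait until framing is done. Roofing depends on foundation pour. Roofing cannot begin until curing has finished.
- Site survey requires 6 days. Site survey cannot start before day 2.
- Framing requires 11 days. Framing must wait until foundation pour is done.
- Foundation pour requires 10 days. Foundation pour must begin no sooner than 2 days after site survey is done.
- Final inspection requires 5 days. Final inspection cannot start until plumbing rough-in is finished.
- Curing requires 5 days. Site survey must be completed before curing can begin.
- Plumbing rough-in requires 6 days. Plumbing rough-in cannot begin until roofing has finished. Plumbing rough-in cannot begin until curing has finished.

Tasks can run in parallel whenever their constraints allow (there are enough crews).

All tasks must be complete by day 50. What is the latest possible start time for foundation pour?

11

Final inspection has no dependents, so it just needs to finish by day 50. Starting by 50 − 5 = day 45 achieves that.
Plumbing rough-in has to be done before final inspection (must start by day 45). That means finishing by day 45, i.e. starting by 45 − 6 = day 39.
Roofing feeds into plumbing rough-in (must start by day 39); so roofing must finish by day 39 and therefore start by day 32.
Framing feeds into roofing (must start by day 32); so framing must finish by day 32 and therefore start by day 21.
Foundation pour has several dependents: framing (must start by day 21); roofing (must start by day 32). The earliest of those limits is day 21, so foundation pour must start by 21 − 10 = day 11.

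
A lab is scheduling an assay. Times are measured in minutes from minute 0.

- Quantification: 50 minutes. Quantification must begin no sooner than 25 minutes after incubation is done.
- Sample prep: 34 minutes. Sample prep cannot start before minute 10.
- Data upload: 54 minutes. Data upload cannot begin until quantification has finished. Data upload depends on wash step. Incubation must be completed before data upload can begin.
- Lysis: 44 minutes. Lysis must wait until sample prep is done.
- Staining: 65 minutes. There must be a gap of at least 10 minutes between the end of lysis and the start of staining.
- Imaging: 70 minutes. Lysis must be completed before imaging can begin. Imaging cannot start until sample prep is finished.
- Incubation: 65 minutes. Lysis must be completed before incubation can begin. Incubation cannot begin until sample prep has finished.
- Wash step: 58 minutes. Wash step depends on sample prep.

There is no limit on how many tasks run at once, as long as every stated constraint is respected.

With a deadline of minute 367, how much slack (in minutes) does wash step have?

211

Sample prep waits on its own release at minute 10, so it starts at minute 10 and finishes at 10 + 34 = minute 44.
After sample prep (finishes minute 44), wash step can start at minute 44 and finishes at minute 102.

Working backward from the deadline:
Data upload must finish by minute 367; it takes 54 minutes, so it must start by 367 − 54 = minute 313.
Wash step must finish before data upload (must start by minute 313). With a 58-minute duration, wash step must start by 313 − 58 = minute 255.
So wash step can start as early as minute 44 and as late as minute 255, giving 255 − 44 = 211 minutes of slack.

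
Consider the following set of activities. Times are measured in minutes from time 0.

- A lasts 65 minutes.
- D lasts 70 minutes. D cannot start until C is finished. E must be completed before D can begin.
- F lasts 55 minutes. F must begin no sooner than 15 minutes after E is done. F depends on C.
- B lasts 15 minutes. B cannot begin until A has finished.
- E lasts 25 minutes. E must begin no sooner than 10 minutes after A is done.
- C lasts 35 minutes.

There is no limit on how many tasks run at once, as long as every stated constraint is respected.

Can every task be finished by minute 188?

C has no prerequisites, so it starts at minute 0 and finishes at minute 35.
A can start immediately at minute 0; it finishes at minute 65.
E waits on A (finishes minute 65, plus 10-minute gap → minute 75), so it starts at minute 75 and finishes at 75 + 25 = minute 100.
For F: E (finishes minute 100, plus 15-minute gap → minute 115); C (finishes minute 35). Taking the maximum gives a start of minute 115, and it finishes at 115 + 55 = minute 170.
D needs all of C (finishes minute 35); E (finishes minute 100). That puts its earliest start at minute 100; it finishes at 100 + 70 = minute 170.
B cannot begin until A (finishes minute 65). It runs from minute 65 to 65 + 15 = minute 80.
Every task is finished by minute 170, which is no later than the deadline of 188, so the schedule is feasible.

Yes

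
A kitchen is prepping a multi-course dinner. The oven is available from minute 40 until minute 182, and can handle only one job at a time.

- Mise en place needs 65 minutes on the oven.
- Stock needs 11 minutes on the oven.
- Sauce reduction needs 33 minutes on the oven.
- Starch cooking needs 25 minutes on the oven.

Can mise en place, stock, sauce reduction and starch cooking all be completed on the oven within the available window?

The oven window is 182 − 40 = 142 minutes.
Running back to back, the jobs need 65 + 11 + 33 + 25 = 134 minutes on the oven.
Since 134 ≤ 142, they fit within the window.

Yes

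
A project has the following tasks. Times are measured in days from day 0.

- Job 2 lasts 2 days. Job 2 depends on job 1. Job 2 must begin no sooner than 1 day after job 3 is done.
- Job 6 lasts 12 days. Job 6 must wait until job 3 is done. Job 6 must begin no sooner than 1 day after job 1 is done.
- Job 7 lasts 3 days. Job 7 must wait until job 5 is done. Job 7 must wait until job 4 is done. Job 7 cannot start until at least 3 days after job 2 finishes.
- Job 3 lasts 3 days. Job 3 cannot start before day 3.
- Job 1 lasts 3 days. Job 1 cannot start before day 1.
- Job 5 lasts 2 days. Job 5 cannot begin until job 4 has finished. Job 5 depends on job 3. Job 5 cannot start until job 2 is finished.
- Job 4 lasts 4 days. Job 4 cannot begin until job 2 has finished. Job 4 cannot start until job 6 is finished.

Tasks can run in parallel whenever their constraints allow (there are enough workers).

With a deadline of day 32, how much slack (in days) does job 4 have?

5

Job 3 waits on its own release at day 3, so it starts at day 3 and finishes at 3 + 3 = day 6.
Job 1 waits on its own release at day 1, so it starts at day 1 and finishes at 1 + 3 = day 4.
Job 6 needs all of job 3 (finishes day 6); job 1 (finishes day 4, plus 1-day gap → day 5). That puts its earliest start at day 6; it finishes at 6 + 12 = day 18.
Job 2 cannot start until job 1 (finishes day 4); job 3 (finishes day 6, plus 1-day gap → day 7). The controlling bound is day 7, so job 2 finishes at 7 + 2 = day 9.
Job 4 has to wait for job 2 (finishes day 9); job 6 (finishes day 18). The latest of these is day 18, so job 4 runs day 18 to 18 + 4 = day 22.

Working backward from the deadline:
Job 7 has no dependents, so it just needs to finish by day 32. Starting by 32 − 3 = day 29 achieves that.
Since job 7 (must start by day 29) depends on it, job 5 must finish by day 29. Backing off its 2-day duration gives a latest start of day 27.
Job 4 has several dependents: job 5 (must start by day 27); job 7 (must start by day 29). The earliest of those limits is day 27, so job 4 must start by 27 − 4 = day 23.
So job 4 can start as early as day 18 and as late as day 23, giving 23 − 18 = 5 days of slack.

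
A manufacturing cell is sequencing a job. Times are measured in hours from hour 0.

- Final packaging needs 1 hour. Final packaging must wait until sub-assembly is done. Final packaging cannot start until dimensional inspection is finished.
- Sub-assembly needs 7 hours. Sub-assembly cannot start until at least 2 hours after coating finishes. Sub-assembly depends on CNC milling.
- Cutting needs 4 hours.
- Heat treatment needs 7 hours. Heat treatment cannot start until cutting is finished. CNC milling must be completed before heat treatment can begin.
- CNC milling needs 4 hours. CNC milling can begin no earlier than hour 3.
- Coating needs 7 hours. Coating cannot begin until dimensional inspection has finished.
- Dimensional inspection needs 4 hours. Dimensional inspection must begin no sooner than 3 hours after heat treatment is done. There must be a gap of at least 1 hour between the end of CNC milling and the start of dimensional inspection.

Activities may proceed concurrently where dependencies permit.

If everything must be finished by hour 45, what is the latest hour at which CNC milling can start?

Final packaging must finish by hour 45; it takes 1 hour, so it must start by 45 − 1 = hour 44.
Sub-assembly has to be done before final packaging (must start by hour 44). That means finishing by hour 44, i.e. starting by 44 − 7 = hour 37.
Coating must finish before sub-assembly (must start by hour 37, minus 2-hour gap → hour 35). With a 7-hour duration, coating must start by 35 − 7 = hour 28.
Dimensional inspection has several dependents: coating (must start by hour 28); final packaging (must start by hour 44). The earliest of those limits is hour 28, so dimensional inspection must start by 28 − 4 = hour 24.
Heat treatment feeds into dimensional inspection (must start by hour 24, minus 3-hour gap → hour 21); so heat treatment must finish by hour 21 and therefore start by hour 14.
CNC milling feeds heat treatment (must start by hour 14); dimensional inspection (must start by hour 24, minus 1-hour gap → hour 23); sub-assembly (must start by hour 37). Taking the minimum, CNC milling must finish by hour 14 and start by 14 − 4 = hour 10.

10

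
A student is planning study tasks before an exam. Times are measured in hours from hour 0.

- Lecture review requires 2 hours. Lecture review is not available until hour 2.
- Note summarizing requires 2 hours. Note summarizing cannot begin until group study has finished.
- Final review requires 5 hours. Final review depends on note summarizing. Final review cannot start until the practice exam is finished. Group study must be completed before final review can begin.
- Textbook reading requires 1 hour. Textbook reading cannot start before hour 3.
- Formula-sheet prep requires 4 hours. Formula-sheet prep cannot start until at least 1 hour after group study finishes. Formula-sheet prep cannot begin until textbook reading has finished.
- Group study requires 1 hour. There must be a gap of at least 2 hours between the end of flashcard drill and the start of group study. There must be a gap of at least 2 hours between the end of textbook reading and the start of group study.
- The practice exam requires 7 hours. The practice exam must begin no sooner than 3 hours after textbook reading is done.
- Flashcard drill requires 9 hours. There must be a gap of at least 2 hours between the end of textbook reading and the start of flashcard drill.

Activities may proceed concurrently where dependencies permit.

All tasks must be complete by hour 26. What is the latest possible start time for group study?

Nothing follows final review; the deadline of hour 26 is its only limit. It must start by 26 − 5 = hour 21.
Note summarizing feeds into final review (must start by hour 21); so note summarizing must finish by hour 21 and therefore start by hour 19.
Formula-sheet prep must finish by hour 26; it takes 4 hours, so it must start by 26 − 4 = hour 22.
Group study must finish in time for note summarizing (must start by hour 19); formula-sheet prep (must start by hour 22, minus 1-hour gap → hour 21); final review (must start by hour 21). The tightest is hour 19, so group study must start by 19 − 1 = hour 18.

18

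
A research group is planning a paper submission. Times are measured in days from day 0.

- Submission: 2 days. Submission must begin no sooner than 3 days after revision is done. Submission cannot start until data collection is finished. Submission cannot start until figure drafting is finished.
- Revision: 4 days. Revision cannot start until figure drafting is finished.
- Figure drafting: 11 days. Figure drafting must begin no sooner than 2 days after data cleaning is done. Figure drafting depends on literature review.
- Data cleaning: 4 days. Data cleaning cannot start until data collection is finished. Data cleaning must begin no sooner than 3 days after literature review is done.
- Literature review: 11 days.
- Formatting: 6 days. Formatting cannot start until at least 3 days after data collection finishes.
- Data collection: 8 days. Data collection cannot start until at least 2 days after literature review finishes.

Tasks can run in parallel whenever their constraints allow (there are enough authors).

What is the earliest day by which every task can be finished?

47

Literature review has no prerequisites, so it starts at day 0 and finishes at day 11.
After literature review (finishes day 11, plus 2-day gap → day 13), data collection can start at day 13 and finishes at day 21.
Formatting waits on data collection (finishes day 21, plus 3-day gap → day 24), so it starts at day 24 and finishes at 24 + 6 = day 30.
For data cleaning: data collection (finishes day 21); literature review (finishes day 11, plus 3-day gap → day 14). Taking the maximum gives a start of day 21, and it finishes at 21 + 4 = day 25.
For figure drafting: data cleaning (finishes day 25, plus 2-day gap → day 27); literature review (finishes day 11). Taking the maximum gives a start of day 27, and it finishes at 27 + 11 = day 38.
Revision cannot begin until figure drafting (finishes day 38). It runs from day 38 to 38 + 4 = day 42.
Submission needs all of revision (finishes day 42, plus 3-day gap → day 45); data collection (finishes day 21); figure drafting (finishes day 38). That puts its earliest start at day 45; it finishes at 45 + 2 = day 47.
All tasks are finished once the last one completes. Finish times: Literature review at 11, Data collection at 21, Data cleaning at 25, Figure drafting at 38, Revision at 42, Formatting at 30, Submission at 47. The latest is day 47.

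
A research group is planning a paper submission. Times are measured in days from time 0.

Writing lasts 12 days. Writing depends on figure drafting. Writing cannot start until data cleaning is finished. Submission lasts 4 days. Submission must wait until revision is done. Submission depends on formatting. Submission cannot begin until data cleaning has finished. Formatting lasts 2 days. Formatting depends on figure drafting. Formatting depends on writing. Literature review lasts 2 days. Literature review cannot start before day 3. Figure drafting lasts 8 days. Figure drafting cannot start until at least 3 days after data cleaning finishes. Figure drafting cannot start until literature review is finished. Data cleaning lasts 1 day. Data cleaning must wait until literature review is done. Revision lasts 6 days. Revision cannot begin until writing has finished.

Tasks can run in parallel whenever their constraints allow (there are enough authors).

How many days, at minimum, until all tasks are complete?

Literature review cannot begin until its own release at day 3. It runs from day 3 to 3 + 2 = day 5.
Data cleaning cannot begin until literature review (finishes day 5). It runs from day 5 to 5 + 1 = day 6.
Figure drafting needs all of data cleaning (finishes day 6, plus 3-day gap → day 9); literature review (finishes day 5). That puts its earliest start at day 9; it finishes at 9 + 8 = day 17.
Writing has to wait for figure drafting (finishes day 17); data cleaning (finishes day 6). The latest of these is day 17, so writing runs day 17 to 17 + 12 = day 29.
For formatting: figure drafting (finishes day 17); writing (finishes day 29). Taking the maximum gives a start of day 29, and it finishes at 29 + 2 = day 31.
Revision waits on writing (finishes day 29), so it starts at day 29 and finishes at 29 + 6 = day 35.
Submission cannot start until revision (finishes day 35); formatting (finishes day 31); data cleaning (finishes day 6). The controlling bound is day 35, so submission finishes at 35 + 4 = day 39.
All tasks are finished once the last one completes. Finish times: Literature review at 5, Data cleaning at 6, Figure drafting at 17, Writing at 29, Revision at 35, Formatting at 31, Submission at 39. The latest is day 39.

39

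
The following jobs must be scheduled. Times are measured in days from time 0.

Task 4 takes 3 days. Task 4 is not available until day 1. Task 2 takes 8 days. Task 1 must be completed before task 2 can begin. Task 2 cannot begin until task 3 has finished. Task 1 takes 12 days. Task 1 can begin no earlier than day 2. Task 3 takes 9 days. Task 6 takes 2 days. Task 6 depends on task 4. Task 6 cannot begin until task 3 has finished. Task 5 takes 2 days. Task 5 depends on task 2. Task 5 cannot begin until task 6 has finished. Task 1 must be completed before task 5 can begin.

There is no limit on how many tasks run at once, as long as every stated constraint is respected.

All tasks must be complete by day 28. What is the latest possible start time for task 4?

Nothing follows task 5; the deadline of day 28 is its only limit. It must start by 28 − 2 = day 26.
Task 6 feeds into task 5 (must start by day 26); so task 6 must finish by day 26 and therefore start by day 24.
Task 4 has to be done before task 6 (must start by day 24). That means finishing by day 24, i.e. starting by 24 − 3 = day 21.

21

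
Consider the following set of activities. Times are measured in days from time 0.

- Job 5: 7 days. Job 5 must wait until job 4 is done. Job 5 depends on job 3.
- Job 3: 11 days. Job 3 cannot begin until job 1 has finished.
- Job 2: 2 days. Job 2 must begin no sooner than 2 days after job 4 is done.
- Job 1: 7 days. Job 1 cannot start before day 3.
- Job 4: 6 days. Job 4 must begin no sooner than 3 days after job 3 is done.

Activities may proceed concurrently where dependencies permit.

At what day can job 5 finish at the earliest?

Job 1 waits on its own release at day 3, so it starts at day 3 and finishes at 3 + 7 = day 10.
Job 3 waits on job 1 (finishes day 10), so it starts at day 10 and finishes at 10 + 11 = day 21.
Job 4 cannot begin until job 3 (finishes day 21, plus 3-day gap → day 24). It runs from day 24 to 24 + 6 = day 30.
Job 5 has to wait for job 4 (finishes day 30); job 3 (finishes day 21). The latest of these is day 30, so job 5 runs day 30 to 30 + 7 = day 37.

37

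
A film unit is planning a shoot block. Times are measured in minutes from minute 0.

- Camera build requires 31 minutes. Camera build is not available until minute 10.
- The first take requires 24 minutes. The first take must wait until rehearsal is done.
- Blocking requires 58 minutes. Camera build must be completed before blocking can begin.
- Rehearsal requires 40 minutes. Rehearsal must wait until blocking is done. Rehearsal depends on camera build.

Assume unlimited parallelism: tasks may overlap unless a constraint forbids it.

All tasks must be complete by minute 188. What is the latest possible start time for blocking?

66

Nothing follows the first take; the deadline of minute 188 is its only limit. It must start by 188 − 24 = minute 164.
Since the first take (must start by minute 164) depends on it, rehearsal must finish by minute 164. Backing off its 40-minute duration gives a latest start of minute 124.
Blocking has to be done before rehearsal (must start by minute 124). That means finishing by minute 124, i.e. starting by 124 − 58 = minute 66.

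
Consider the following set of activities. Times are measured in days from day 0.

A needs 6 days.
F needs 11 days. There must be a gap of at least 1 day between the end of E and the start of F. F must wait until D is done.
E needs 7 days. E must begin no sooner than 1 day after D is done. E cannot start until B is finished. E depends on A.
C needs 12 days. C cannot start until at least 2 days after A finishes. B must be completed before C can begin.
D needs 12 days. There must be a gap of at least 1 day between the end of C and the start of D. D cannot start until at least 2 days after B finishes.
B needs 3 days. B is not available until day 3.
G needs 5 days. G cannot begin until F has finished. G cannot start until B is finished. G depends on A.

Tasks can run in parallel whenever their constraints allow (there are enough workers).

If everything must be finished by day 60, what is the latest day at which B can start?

To finish by day 60, G (duration 5) must start no later than day 55.
F has to be done before G (must start by day 55). That means finishing by day 55, i.e. starting by 55 − 11 = day 44.
E feeds into F (must start by day 44, minus 1-day gap → day 43); so E must finish by day 43 and therefore start by day 36.
D has several dependents: E (must start by day 36, minus 1-day gap → day 35); F (must start by day 44). The earliest of those limits is day 35, so D must start by 35 − 12 = day 23.
C must finish before D (must start by day 23, minus 1-day gap → day 22). With a 12-day duration, C must start by 22 − 12 = day 10.
B has several dependents: C (must start by day 10); D (must start by day 23, minus 2-day gap → day 21); E (must start by day 36); G (must start by day 55). The earliest of those limits is day 10, so B must start by 10 − 3 = day 7.

7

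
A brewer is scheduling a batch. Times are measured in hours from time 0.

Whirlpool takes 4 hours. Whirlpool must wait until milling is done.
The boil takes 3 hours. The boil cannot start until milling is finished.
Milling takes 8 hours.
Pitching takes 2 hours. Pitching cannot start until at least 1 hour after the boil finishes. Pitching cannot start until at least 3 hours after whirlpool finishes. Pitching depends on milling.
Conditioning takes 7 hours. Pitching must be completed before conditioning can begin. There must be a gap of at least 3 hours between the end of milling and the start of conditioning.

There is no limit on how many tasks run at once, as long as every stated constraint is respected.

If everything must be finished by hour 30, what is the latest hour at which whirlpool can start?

Conditioning has no dependents, so it just needs to finish by hour 30. Starting by 30 − 7 = hour 23 achieves that.
Pitching feeds into conditioning (must start by hour 23); so pitching must finish by hour 23 and therefore start by hour 21.
Whirlpool feeds into pitching (must start by hour 21, minus 3-hour gap → hour 18); so whirlpool must finish by hour 18 and therefore start by hour 14.

14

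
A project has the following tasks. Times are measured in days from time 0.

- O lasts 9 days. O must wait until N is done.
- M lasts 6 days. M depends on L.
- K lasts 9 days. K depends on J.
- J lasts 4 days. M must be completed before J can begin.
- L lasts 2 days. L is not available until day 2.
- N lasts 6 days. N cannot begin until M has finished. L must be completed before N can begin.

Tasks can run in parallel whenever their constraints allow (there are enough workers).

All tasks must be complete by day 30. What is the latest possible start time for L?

Nothing follows K; the deadline of day 30 is its only limit. It must start by 30 − 9 = day 21.
J must finish before K (must start by day 21). With a 4-day duration, J must start by 21 − 4 = day 17.
To finish by day 30, O (duration 9) must start no later than day 21.
N must finish before O (must start by day 21). With a 6-day duration, N must start by 21 − 6 = day 15.
M has several dependents: J (must start by day 17); N (must start by day 15). The earliest of those limits is day 15, so M must start by 15 − 6 = day 9.
L must finish in time for M (must start by day 9); N (must start by day 15). The tightest is day 9, so L must start by 9 − 2 = day 7.

7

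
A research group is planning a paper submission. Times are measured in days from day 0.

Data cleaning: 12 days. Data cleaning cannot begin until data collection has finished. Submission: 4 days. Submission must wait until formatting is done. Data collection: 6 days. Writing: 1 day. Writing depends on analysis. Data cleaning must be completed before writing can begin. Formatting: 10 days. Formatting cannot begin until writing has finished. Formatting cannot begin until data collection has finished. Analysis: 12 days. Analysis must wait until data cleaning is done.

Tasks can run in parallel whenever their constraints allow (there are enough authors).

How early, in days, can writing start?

30

Nothing blocks data collection, so it runs from day 0 to day 6.
After data collection (finishes day 6), data cleaning can start at day 6 and finishes at day 18.
Analysis cannot begin until data cleaning (finishes day 18). It runs from day 18 to 18 + 12 = day 30.
Writing waits on analysis (finishes day 30); data cleaning (finishes day 18). The latest of these is day 30, which is the earliest writing can start.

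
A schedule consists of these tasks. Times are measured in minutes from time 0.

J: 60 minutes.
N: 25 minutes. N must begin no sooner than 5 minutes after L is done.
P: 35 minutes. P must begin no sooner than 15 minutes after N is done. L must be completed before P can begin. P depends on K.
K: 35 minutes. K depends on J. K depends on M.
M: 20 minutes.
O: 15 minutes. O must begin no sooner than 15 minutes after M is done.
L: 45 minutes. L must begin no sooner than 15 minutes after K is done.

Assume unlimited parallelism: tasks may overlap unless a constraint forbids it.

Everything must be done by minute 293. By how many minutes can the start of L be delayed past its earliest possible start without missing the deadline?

58

M has no prerequisites, so it starts at minute 0 and finishes at minute 20.
J has no prerequisites, so it starts at minute 0 and finishes at minute 60.
K has to wait for J (finishes minute 60); M (finishes minute 20). The latest of these is minute 60, so K runs minute 60 to 60 + 35 = minute 95.
L cannot begin until K (finishes minute 95, plus 15-minute gap → minute 110). It runs from minute 110 to 110 + 45 = minute 155.

Working backward from the deadline:
P has no dependents, so it just needs to finish by minute 293. Starting by 293 − 35 = minute 258 achieves that.
N must finish before P (must start by minute 258, minus 15-minute gap → minute 243). With a 25-minute duration, N must start by 243 − 25 = minute 218.
L must finish in time for N (must start by minute 218, minus 5-minute gap → minute 213); P (must start by minute 258). The tightest is minute 213, so L must start by 213 − 45 = minute 168.
So L can start as early as minute 110 and as late as minute 168, giving 168 − 110 = 58 minutes of slack.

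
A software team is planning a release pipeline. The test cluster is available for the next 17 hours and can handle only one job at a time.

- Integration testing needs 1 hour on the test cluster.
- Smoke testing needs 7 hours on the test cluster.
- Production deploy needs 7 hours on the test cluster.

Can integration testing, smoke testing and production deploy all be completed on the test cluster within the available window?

Running back to back, the jobs need 1 + 7 + 7 = 15 hours on the test cluster.
Since 15 ≤ 17, they fit within the window.

Yes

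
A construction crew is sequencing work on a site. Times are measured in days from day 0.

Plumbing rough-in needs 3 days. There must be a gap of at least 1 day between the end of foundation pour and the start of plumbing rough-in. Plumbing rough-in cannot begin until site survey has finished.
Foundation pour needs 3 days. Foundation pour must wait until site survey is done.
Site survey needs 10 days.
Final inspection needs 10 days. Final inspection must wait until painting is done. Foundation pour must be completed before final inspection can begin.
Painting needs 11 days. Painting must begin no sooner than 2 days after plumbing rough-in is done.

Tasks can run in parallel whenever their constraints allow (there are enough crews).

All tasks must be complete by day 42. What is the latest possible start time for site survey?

Nothing follows final inspection; the deadline of day 42 is its only limit. It must start by 42 − 10 = day 32.
Painting feeds into final inspection (must start by day 32); so painting must finish by day 32 and therefore start by day 21.
Plumbing rough-in must finish before painting (must start by day 21, minus 2-day gap → day 19). With a 3-day duration, plumbing rough-in must start by 19 − 3 = day 16.
For foundation pour: plumbing rough-in (must start by day 16, minus 1-day gap → day 15); final inspection (must start by day 32). The most restrictive is day 15; with a 3-day duration, foundation pour must start by day 12.
Site survey feeds foundation pour (must start by day 12); plumbing rough-in (must start by day 16). Taking the minimum, site survey must finish by day 12 and start by 12 − 10 = day 2.

2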